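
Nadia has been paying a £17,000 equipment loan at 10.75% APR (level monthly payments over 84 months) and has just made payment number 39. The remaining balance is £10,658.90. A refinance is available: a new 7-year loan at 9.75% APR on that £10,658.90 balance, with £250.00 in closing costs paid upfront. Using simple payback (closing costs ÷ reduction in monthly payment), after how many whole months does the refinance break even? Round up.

Current payment = 17,000 × 10.75%/12 / (1 − (1+0.0089583)^−84) = £288.85.
Refinanced payment = 10,658.90 × 0.0081250 / (1 − (1+0.0081250)^−84) = £175.58.
Monthly savings = £288.85 − £175.58 = £113.27.
Break-even = £250.00 / £113.27 = 2.21 → 3 months.

3 months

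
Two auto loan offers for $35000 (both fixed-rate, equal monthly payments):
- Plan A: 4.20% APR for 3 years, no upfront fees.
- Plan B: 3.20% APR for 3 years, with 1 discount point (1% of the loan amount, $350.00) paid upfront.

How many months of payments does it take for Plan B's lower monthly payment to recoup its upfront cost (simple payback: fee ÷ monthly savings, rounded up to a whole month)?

23 months

Plan A: at 4.20% the monthly rate is 0.0035000, so the payment is 35,000 × 0.0035000 / (1 − 1.0035000^−36) = $1,036.46.
Plan B: at 3.20% the monthly rate is 0.0026667, so the payment is 35,000 × 0.0026667 / (1 − 1.0026667^−36) = $1,020.93.
Monthly savings = $1,036.46 − $1,020.93 = $15.53.
Break-even = $350.00 / $15.53 = 22.54 → 23 months.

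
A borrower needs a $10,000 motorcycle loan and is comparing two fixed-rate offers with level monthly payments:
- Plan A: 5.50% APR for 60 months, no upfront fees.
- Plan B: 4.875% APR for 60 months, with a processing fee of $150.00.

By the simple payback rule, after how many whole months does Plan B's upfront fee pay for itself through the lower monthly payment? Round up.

Plan A: at 5.50% the monthly rate is 0.0045833, so the payment is 10,000 × 0.0045833 / (1 − 1.0045833^−60) = $191.01.
Plan B: at 4.875% the monthly rate is 0.0040625, so the payment is 10,000 × 0.0040625 / (1 − 1.0040625^−60) = $188.14.
Monthly savings = $191.01 − $188.14 = $2.87.
Break-even = $150.00 / $2.87 = 52.26 → 53 months.

53 months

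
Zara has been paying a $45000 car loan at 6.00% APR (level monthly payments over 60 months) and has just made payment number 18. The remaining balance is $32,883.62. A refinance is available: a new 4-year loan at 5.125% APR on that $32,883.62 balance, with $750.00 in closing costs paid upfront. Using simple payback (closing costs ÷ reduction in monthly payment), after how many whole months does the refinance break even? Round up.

7 months

Current payment = 45,000 × 6%/12 / (1 − (1+0.0050000)^−60) = $869.98.
Refinanced payment = 32,883.62 × 0.0042708 / (1 − (1+0.0042708)^−48) = $759.15.
Monthly savings = $869.98 − $759.15 = $110.83.
Break-even = $750.00 / $110.83 = 6.77 → 7 months.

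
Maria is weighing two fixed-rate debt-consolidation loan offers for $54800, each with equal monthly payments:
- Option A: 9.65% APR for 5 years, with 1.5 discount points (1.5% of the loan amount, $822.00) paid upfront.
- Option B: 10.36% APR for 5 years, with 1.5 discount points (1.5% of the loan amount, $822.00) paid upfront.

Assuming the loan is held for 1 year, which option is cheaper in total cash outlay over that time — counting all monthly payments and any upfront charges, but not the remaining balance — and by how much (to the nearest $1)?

Option A: at 9.65% the monthly rate is 0.0080417, so the payment is 54,800 × 0.0080417 / (1 − 1.0080417^−60) = $1,154.92.
Option B: monthly rate = 10.36%/12 = 0.0086333; payment = 54,800 × 0.0086333 / (1 − (1+0.0086333)^−60) = $1,174.07.
Over 12 months: Option A costs 12 × $1,154.92 + $822.00 = $14,681.04; Option B costs 12 × $1,174.07 + $822.00 = $14,910.84.
Option A is cheaper by $14,910.84 − $14,681.04 = $229.80.

Option A by $230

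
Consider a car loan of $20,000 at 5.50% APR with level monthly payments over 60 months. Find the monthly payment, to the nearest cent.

At 5.50% the monthly rate is 0.0045833, so the payment is 20,000 × 0.0045833 / (1 − 1.0045833^−60) = $382.02.

$382.02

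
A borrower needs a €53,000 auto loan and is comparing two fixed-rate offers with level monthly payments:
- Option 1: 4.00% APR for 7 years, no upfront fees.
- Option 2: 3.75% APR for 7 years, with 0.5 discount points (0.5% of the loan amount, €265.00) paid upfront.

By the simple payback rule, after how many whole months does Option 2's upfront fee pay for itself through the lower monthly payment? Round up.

44 months

Option 1: monthly rate = 4%/12 = 0.0033333; payment = 53,000 × 0.0033333 / (1 − (1+0.0033333)^−84) = €724.45.
Option 2: at 3.75% the monthly rate is 0.0031250, so the payment is 53,000 × 0.0031250 / (1 − 1.0031250^−84) = €718.36.
Monthly savings = €724.45 − €718.36 = €6.09.
Break-even = €265.00 / €6.09 = 43.51 → 44 months.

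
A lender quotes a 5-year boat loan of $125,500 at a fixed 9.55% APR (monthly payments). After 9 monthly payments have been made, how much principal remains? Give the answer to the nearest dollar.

$110,261

With monthly rate i = 9.55%/12 = 0.0079583, the balance after k of n payments is P · [(1+i)^n − (1+i)^k] / [(1+i)^n − 1].
(1+0.0079583)^60 = 1.60899534 and (1+0.0079583)^9 = 1.07394791, so the balance is 125,500 × (1.60899534 − 1.07394791) / (1.60899534 − 1) = $110,261.03.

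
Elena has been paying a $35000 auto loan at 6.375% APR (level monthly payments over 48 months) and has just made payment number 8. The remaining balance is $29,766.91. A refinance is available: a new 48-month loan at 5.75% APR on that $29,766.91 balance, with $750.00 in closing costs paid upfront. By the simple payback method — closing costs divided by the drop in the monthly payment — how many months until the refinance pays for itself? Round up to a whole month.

Current payment = 35,000 × 6.375%/12 / (1 − (1+0.0053125)^−48) = $828.01.
Refinanced payment = 29,766.91 × 0.0047917 / (1 − (1+0.0047917)^−48) = $695.67.
Monthly savings = $828.01 − $695.67 = $132.34.
Break-even = $750.00 / $132.34 = 5.67 → 6 months.

6 months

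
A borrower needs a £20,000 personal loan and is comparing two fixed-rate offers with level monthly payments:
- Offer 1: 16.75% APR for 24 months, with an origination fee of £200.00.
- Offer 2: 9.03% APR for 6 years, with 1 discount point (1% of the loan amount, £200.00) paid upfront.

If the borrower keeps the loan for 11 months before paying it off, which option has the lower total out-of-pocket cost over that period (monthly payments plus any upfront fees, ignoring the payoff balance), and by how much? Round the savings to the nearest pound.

Offer 2 by £6,882

Offer 1: monthly rate = 16.75%/12 = 0.0139583; payment = 20,000 × 0.0139583 / (1 − (1+0.0139583)^−24) = £986.44.
Offer 2: at 9.03% the monthly rate is 0.0075250, so the payment is 20,000 × 0.0075250 / (1 − 1.0075250^−72) = £360.81.
Over 11 months: Offer 1 costs 11 × £986.44 + £200.00 = £11,050.84; Offer 2 costs 11 × £360.81 + £200.00 = £4,168.91.
Offer 2 is cheaper by £11,050.84 − £4,168.91 = £6,881.93.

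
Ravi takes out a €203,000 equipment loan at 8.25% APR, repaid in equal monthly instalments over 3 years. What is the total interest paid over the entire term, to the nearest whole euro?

At 8.25% the monthly rate is 0.0068750, so the payment is 203,000 × 0.0068750 / (1 − 1.0068750^−36) = €6,384.72.
Total paid = 36 × €6,384.72 = €229,849.92; interest = €229,849.92 − €203,000 = €26,849.92.

€26,850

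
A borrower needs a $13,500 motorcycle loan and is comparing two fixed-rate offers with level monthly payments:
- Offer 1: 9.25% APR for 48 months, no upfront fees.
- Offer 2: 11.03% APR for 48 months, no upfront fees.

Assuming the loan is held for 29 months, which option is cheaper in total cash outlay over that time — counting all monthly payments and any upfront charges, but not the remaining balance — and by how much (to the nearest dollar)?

Offer 1: monthly rate = 9.25%/12 = 0.0077083; payment = 13,500 × 0.0077083 / (1 − (1+0.0077083)^−48) = $337.55.
Offer 2: at 11.03% the monthly rate is 0.0091917, so the payment is 13,500 × 0.0091917 / (1 − 1.0091917^−48) = $349.11.
Over 29 months: Offer 1 costs 29 × $337.55 = $9,788.95; Offer 2 costs 29 × $349.11 = $10,124.19.
Offer 1 is cheaper by $10,124.19 − $9,788.95 = $335.24.

Offer 1 by $335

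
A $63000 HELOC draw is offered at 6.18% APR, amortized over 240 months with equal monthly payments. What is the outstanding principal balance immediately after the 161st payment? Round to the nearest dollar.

$29,659

With monthly rate i = 6.18%/12 = 0.0051500, the balance after k of n payments is P · [(1+i)^n − (1+i)^k] / [(1+i)^n − 1].
(1+0.0051500)^240 = 3.43091910 and (1+0.0051500)^161 = 2.28649995, so the balance is 63,000 × (3.43091910 − 2.28649995) / (3.43091910 − 1) = $29,658.91.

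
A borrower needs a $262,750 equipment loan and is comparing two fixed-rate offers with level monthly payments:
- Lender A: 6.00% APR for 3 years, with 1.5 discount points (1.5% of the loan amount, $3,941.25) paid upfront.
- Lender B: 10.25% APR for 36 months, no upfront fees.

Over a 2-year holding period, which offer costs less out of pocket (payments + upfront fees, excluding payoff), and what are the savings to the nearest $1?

Lender A by $8,436

Lender A: monthly rate = 6%/12 = 0.0050000; payment = 262,750 × 0.0050000 / (1 − (1+0.0050000)^−36) = $7,993.36.
Lender B: monthly rate = 10.25%/12 = 0.0085417; payment = 262,750 × 0.0085417 / (1 − (1+0.0085417)^−36) = $8,509.08.
Over 24 months: Lender A costs 24 × $7,993.36 + $3,941.25 = $195,781.89; Lender B costs 24 × $8,509.08 = $204,217.92.
Lender A is cheaper by $204,217.92 − $195,781.89 = $8,436.03.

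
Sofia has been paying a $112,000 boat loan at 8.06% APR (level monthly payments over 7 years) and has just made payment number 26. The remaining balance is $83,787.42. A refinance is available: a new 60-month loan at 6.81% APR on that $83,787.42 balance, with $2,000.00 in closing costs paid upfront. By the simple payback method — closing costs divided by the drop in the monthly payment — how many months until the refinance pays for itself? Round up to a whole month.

21 months

Current payment = 112,000 × 8.06%/12 / (1 − (1+0.0067167)^−84) = $1,749.01.
Refinanced payment = 83,787.42 × 0.0056750 / (1 − (1+0.0056750)^−60) = $1,651.59.
Monthly savings = $1,749.01 − $1,651.59 = $97.42.
Break-even = $2,000.00 / $97.42 = 20.53 → 21 months.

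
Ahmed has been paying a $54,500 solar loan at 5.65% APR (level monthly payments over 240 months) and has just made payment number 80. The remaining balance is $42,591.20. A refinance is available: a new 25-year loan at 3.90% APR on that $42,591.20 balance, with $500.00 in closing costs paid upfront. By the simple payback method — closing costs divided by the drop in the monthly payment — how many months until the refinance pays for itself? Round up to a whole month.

4 months

Current payment = 54,500 × 5.65%/12 / (1 − (1+0.0047083)^−240) = $379.53.
Refinanced payment = 42,591.20 × 0.0032500 / (1 − (1+0.0032500)^−300) = $222.47.
Monthly savings = $379.53 − $222.47 = $157.06.
Break-even = $500.00 / $157.06 = 3.18 → 4 months.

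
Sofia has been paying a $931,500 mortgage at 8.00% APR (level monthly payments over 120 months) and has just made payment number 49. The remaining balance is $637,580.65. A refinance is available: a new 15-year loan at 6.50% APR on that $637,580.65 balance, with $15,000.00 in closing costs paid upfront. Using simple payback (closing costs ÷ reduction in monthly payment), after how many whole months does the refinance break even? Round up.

3 months

Current payment = 931,500 × 8%/12 / (1 − (1+0.0066667)^−120) = $11,301.67.
Refinanced payment = 637,580.65 × 0.0054167 / (1 − (1+0.0054167)^−180) = $5,554.01.
Monthly savings = $11,301.67 − $5,554.01 = $5,747.66.
Break-even = $15,000.00 / $5,747.66 = 2.61 → 3 months.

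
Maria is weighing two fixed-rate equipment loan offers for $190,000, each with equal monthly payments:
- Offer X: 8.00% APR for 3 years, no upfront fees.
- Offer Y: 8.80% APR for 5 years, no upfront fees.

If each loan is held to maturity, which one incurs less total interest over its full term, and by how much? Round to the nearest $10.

Offer X by $21,200

Offer X: monthly rate = 8%/12 = 0.0066667; payment = 190,000 × 0.0066667 / (1 − (1+0.0066667)^−36) = $5,953.91.
Total interest on Offer X = 36 × $5,953.91 − $190,000 = $24,340.76.
Offer Y: monthly rate = 8.8%/12 = 0.0073333; payment = 190,000 × 0.0073333 / (1 − (1+0.0073333)^−60) = $3,925.67.
Total interest on Offer Y = 60 × $3,925.67 − $190,000 = $45,540.20.
Offer X is lower by $21,199.44.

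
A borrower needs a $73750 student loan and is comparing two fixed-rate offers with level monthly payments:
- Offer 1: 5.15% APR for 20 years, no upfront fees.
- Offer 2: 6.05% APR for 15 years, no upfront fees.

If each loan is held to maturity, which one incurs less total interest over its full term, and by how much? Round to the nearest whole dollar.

Offer 1: monthly rate = 5.15%/12 = 0.0042917; payment = 73,750 × 0.0042917 / (1 − (1+0.0042917)^−240) = $492.85.
Total interest on Offer 1 = 240 × $492.85 − $73,750 = $44,534.00.
Offer 2: monthly rate = 6.05%/12 = 0.0050417; payment = 73,750 × 0.0050417 / (1 − (1+0.0050417)^−180) = $624.34.
Total interest on Offer 2 = 180 × $624.34 − $73,750 = $38,631.20.
Offer 2 is lower by $5,902.80.

Offer 2 by $5,903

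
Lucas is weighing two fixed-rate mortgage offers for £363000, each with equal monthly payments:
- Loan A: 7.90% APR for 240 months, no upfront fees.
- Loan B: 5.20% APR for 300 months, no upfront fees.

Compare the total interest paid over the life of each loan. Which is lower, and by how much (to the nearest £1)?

Loan A: monthly rate = 7.9%/12 = 0.0065833; payment = 363,000 × 0.0065833 / (1 − (1+0.0065833)^−240) = £3,013.72.
Total interest on Loan A = 240 × £3,013.72 − £363,000 = £360,292.80.
Loan B: monthly rate = 5.2%/12 = 0.0043333; payment = 363,000 × 0.0043333 / (1 − (1+0.0043333)^−300) = £2,164.57.
Total interest on Loan B = 300 × £2,164.57 − £363,000 = £286,371.00.
Loan B is lower by £73,921.80.

Loan B by £73,922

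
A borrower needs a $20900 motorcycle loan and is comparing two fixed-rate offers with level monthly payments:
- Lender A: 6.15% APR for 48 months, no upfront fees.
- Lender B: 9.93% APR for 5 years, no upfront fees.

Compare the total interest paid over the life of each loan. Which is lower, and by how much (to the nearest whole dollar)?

Lender A by $2,971

Lender A: at 6.15% the monthly rate is 0.0051250, so the payment is 20,900 × 0.0051250 / (1 − 1.0051250^−48) = $492.28.
Total interest on Lender A = 48 × $492.28 − $20,900 = $2,729.44.
Lender B: at 9.93% the monthly rate is 0.0082750, so the payment is 20,900 × 0.0082750 / (1 − 1.0082750^−60) = $443.34.
Total interest on Lender B = 60 × $443.34 − $20,900 = $5,700.40.
Lender A is lower by $2,970.96.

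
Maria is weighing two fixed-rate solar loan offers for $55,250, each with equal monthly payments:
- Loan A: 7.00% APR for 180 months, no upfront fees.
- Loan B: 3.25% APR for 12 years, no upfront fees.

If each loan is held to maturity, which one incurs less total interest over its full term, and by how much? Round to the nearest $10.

Loan A: at 7.00% the monthly rate is 0.0058333, so the payment is 55,250 × 0.0058333 / (1 − 1.0058333^−180) = $496.60.
Total interest on Loan A = 180 × $496.60 − $55,250 = $34,138.00.
Loan B: at 3.25% the monthly rate is 0.0027083, so the payment is 55,250 × 0.0027083 / (1 − 1.0027083^−144) = $463.86.
Total interest on Loan B = 144 × $463.86 − $55,250 = $11,545.84.
Loan B is lower by $22,592.16.

Loan B by $22,590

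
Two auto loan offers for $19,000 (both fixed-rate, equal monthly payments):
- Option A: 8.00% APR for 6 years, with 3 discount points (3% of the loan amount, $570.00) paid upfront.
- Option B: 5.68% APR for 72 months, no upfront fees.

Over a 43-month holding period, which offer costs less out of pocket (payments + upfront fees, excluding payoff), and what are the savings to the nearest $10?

Option B by $1,480

Option A: at 8.00% the monthly rate is 0.0066667, so the payment is 19,000 × 0.0066667 / (1 − 1.0066667^−72) = $333.13.
Option B: monthly rate = 5.68%/12 = 0.0047333; payment = 19,000 × 0.0047333 / (1 − (1+0.0047333)^−72) = $312.02.
Over 43 months: Option A costs 43 × $333.13 + $570.00 = $14,894.59; Option B costs 43 × $312.02 = $13,416.86.
Option B is cheaper by $14,894.59 − $13,416.86 = $1,477.73.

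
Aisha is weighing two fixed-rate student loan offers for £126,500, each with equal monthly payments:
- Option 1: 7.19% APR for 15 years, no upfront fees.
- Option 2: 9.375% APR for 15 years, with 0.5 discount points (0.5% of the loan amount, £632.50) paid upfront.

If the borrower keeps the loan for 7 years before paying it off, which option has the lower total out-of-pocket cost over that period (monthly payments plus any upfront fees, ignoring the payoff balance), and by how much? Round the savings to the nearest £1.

Option 1 by £14,150

Option 1: at 7.19% the monthly rate is 0.0059917, so the payment is 126,500 × 0.0059917 / (1 − 1.0059917^−180) = £1,150.50.
Option 2: at 9.375% the monthly rate is 0.0078125, so the payment is 126,500 × 0.0078125 / (1 − 1.0078125^−180) = £1,311.42.
Over 84 months: Option 1 costs 84 × £1,150.50 = £96,642.00; Option 2 costs 84 × £1,311.42 + £632.50 = £110,791.78.
Option 1 is cheaper by £110,791.78 − £96,642.00 = £14,149.78.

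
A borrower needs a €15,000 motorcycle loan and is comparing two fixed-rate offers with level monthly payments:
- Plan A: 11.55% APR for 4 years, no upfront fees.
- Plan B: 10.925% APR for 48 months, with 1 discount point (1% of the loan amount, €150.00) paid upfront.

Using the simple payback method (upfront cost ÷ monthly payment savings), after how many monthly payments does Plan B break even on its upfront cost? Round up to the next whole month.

33 months

Plan A: at 11.55% the monthly rate is 0.0096250, so the payment is 15,000 × 0.0096250 / (1 − 1.0096250^−48) = €391.70.
Plan B: at 10.925% the monthly rate is 0.0091042, so the payment is 15,000 × 0.0091042 / (1 − 1.0091042^−48) = €387.14.
Monthly savings = €391.70 − €387.14 = €4.56.
Break-even = €150.00 / €4.56 = 32.89 → 33 months.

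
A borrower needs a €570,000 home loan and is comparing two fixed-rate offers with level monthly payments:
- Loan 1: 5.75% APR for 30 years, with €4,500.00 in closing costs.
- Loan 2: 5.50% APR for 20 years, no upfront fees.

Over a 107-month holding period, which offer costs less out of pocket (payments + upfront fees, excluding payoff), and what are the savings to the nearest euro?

Loan 1: monthly rate = 5.75%/12 = 0.0047917; payment = 570,000 × 0.0047917 / (1 − (1+0.0047917)^−360) = €3,326.37.
Loan 2: monthly rate = 5.5%/12 = 0.0045833; payment = 570,000 × 0.0045833 / (1 − (1+0.0045833)^−240) = €3,920.96.
Over 107 months: Loan 1 costs 107 × €3,326.37 + €4,500.00 = €360,421.59; Loan 2 costs 107 × €3,920.96 = €419,542.72.
Loan 1 is cheaper by €419,542.72 − €360,421.59 = €59,121.13.

Loan 1 by €59,121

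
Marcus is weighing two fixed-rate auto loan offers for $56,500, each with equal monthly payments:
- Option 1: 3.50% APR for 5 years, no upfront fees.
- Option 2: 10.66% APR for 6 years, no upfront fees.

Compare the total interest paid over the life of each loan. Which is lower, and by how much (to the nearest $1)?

Option 1: at 3.50% the monthly rate is 0.0029167, so the payment is 56,500 × 0.0029167 / (1 − 1.0029167^−60) = $1,027.83.
Total interest on Option 1 = 60 × $1,027.83 − $56,500 = $5,169.80.
Option 2: monthly rate = 10.66%/12 = 0.0088833; payment = 56,500 × 0.0088833 / (1 − (1+0.0088833)^−72) = $1,065.61.
Total interest on Option 2 = 72 × $1,065.61 − $56,500 = $20,223.92.
Option 1 is lower by $15,054.12.

Option 1 by $15,054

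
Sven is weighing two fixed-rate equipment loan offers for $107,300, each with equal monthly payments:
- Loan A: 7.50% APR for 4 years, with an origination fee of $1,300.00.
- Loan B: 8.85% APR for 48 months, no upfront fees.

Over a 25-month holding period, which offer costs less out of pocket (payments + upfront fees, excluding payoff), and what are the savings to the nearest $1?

Loan A: monthly rate = 7.5%/12 = 0.0062500; payment = 107,300 × 0.0062500 / (1 − (1+0.0062500)^−48) = $2,594.40.
Loan B: at 8.85% the monthly rate is 0.0073750, so the payment is 107,300 × 0.0073750 / (1 − 1.0073750^−48) = $2,662.53.
Over 25 months: Loan A costs 25 × $2,594.40 + $1,300.00 = $66,160.00; Loan B costs 25 × $2,662.53 = $66,563.25.
Loan A is cheaper by $66,563.25 − $66,160.00 = $403.25.

Loan A by $403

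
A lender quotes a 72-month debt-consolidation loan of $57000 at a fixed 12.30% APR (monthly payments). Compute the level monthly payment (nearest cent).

At 12.30% the monthly rate is 0.0102500, so the payment is 57,000 × 0.0102500 / (1 − 1.0102500^−72) = $1,123.27.

$1,123.27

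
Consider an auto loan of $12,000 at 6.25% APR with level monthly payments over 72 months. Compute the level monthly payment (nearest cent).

$200.29

Monthly rate = 6.25%/12 = 0.0052083; payment = 12,000 × 0.0052083 / (1 − (1+0.0052083)^−72) = $200.29.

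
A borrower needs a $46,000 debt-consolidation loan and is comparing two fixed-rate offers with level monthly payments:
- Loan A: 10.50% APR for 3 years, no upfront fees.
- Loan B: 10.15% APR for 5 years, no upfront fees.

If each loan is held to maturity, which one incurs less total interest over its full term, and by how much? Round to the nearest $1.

Loan A: monthly rate = 10.5%/12 = 0.0087500; payment = 46,000 × 0.0087500 / (1 − (1+0.0087500)^−36) = $1,495.11.
Total interest on Loan A = 36 × $1,495.11 − $46,000 = $7,823.96.
Loan B: at 10.15% the monthly rate is 0.0084583, so the payment is 46,000 × 0.0084583 / (1 − 1.0084583^−60) = $980.76.
Total interest on Loan B = 60 × $980.76 − $46,000 = $12,845.60.
Loan A is lower by $5,021.64.

Loan A by $5,022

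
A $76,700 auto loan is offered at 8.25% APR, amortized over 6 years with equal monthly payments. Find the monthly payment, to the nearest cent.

$1,354.18

Monthly rate = 8.25%/12 = 0.0068750; payment = 76,700 × 0.0068750 / (1 − (1+0.0068750)^−72) = $1,354.18.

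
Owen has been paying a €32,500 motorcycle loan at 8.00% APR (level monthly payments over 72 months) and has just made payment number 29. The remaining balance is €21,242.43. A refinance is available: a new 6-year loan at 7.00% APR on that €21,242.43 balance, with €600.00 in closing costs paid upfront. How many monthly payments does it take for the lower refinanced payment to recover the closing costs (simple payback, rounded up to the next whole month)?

3 months

Current payment = 32,500 × 8%/12 / (1 − (1+0.0066667)^−72) = €569.83.
Refinanced payment = 21,242.43 × 0.0058333 / (1 − (1+0.0058333)^−72) = €362.16.
Monthly savings = €569.83 − €362.16 = €207.67.
Break-even = €600.00 / €207.67 = 2.89 → 3 months.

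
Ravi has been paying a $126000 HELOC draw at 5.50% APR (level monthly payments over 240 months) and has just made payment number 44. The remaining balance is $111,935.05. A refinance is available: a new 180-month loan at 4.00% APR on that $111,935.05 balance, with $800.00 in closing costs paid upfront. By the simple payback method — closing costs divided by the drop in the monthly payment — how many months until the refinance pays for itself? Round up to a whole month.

Current payment = 126,000 × 5.5%/12 / (1 − (1+0.0045833)^−240) = $866.74.
Refinanced payment = 111,935.05 × 0.0033333 / (1 − (1+0.0033333)^−180) = $827.97.
Monthly savings = $866.74 − $827.97 = $38.77.
Break-even = $800.00 / $38.77 = 20.63 → 21 months.

21 months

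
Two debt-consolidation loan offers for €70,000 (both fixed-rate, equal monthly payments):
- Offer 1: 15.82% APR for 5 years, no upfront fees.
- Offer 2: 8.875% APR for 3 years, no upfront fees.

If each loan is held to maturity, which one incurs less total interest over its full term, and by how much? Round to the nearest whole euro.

Offer 1: monthly rate = 15.82%/12 = 0.0131833; payment = 70,000 × 0.0131833 / (1 − (1+0.0131833)^−60) = €1,695.58.
Total interest on Offer 1 = 60 × €1,695.58 − €70,000 = €31,734.80.
Offer 2: at 8.875% the monthly rate is 0.0073958, so the payment is 70,000 × 0.0073958 / (1 − 1.0073958^−36) = €2,221.91.
Total interest on Offer 2 = 36 × €2,221.91 − €70,000 = €9,988.76.
Offer 2 is lower by €21,746.04.

Offer 2 by €21,746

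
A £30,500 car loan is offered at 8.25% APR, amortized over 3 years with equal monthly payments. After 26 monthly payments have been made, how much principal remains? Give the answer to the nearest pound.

£9,240

With monthly rate i = 8.25%/12 = 0.0068750, the balance after k of n payments is P · [(1+i)^n − (1+i)^k] / [(1+i)^n − 1].
(1+0.0068750)^36 = 1.27973509 and (1+0.0068750)^26 = 1.19499064, so the balance is 30,500 × (1.27973509 − 1.19499064) / (1.27973509 − 1) = £9,239.83.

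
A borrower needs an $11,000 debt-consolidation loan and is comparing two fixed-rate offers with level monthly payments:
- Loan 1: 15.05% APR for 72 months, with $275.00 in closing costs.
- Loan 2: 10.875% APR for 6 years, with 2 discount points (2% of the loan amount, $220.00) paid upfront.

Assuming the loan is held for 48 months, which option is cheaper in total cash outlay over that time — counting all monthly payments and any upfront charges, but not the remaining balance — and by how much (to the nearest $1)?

Loan 2 by $1,218

Loan 1: at 15.05% the monthly rate is 0.0125417, so the payment is 11,000 × 0.0125417 / (1 − 1.0125417^−72) = $232.89.
Loan 2: monthly rate = 10.875%/12 = 0.0090625; payment = 11,000 × 0.0090625 / (1 − (1+0.0090625)^−72) = $208.67.
Over 48 months: Loan 1 costs 48 × $232.89 + $275.00 = $11,453.72; Loan 2 costs 48 × $208.67 + $220.00 = $10,236.16.
Loan 2 is cheaper by $11,453.72 − $10,236.16 = $1,217.56.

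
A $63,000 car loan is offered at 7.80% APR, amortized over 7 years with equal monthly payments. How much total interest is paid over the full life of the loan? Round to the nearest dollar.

Monthly rate = 7.8%/12 = 0.0065000; payment = 63,000 × 0.0065000 / (1 − (1+0.0065000)^−84) = $975.67.
Total paid = 84 × $975.67 = $81,956.28; interest = $81,956.28 − $63,000 = $18,956.28.

$18,956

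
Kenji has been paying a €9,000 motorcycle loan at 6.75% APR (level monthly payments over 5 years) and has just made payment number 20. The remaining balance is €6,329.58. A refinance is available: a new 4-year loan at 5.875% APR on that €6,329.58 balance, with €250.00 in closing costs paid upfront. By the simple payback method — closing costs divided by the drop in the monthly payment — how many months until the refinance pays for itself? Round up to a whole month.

Current payment = 9,000 × 6.75%/12 / (1 − (1+0.0056250)^−60) = €177.15.
Refinanced payment = 6,329.58 × 0.0048958 / (1 − (1+0.0048958)^−48) = €148.29.
Monthly savings = €177.15 − €148.29 = €28.86.
Break-even = €250.00 / €28.86 = 8.66 → 9 months.

9 months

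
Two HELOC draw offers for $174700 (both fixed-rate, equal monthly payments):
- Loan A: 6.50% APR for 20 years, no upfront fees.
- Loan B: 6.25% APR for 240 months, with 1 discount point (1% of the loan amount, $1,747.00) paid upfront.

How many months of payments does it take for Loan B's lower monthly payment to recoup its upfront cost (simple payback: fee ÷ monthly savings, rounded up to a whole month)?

Loan A: at 6.50% the monthly rate is 0.0054167, so the payment is 174,700 × 0.0054167 / (1 − 1.0054167^−240) = $1,302.52.
Loan B: monthly rate = 6.25%/12 = 0.0052083; payment = 174,700 × 0.0052083 / (1 − (1+0.0052083)^−240) = $1,276.93.
Monthly savings = $1,302.52 − $1,276.93 = $25.59.
Break-even = $1,747.00 / $25.59 = 68.27 → 69 months.

69 months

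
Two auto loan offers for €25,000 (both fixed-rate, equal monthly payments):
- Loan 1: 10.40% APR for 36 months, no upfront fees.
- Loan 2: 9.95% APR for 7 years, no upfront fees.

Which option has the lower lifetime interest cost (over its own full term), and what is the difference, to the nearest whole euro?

Loan 1 by €5,598

Loan 1: at 10.40% the monthly rate is 0.0086667, so the payment is 25,000 × 0.0086667 / (1 − 1.0086667^−36) = €811.38.
Total interest on Loan 1 = 36 × €811.38 − €25,000 = €4,209.68.
Loan 2: monthly rate = 9.95%/12 = 0.0082917; payment = 25,000 × 0.0082917 / (1 − (1+0.0082917)^−84) = €414.38.
Total interest on Loan 2 = 84 × €414.38 − €25,000 = €9,807.92.
Loan 1 is lower by €5,598.24.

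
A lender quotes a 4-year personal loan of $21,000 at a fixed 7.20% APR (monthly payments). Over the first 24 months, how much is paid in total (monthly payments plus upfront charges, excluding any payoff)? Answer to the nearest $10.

$12,120

Monthly rate = 7.2%/12 = 0.0060000; payment = 21,000 × 0.0060000 / (1 − (1+0.0060000)^−48) = $504.82.
Total outlay = 24 × $504.82 = $12,115.68.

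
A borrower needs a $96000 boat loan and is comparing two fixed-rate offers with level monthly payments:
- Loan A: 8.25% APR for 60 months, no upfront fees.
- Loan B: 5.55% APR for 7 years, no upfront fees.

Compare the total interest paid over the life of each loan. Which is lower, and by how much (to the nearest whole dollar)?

Loan A: at 8.25% the monthly rate is 0.0068750, so the payment is 96,000 × 0.0068750 / (1 − 1.0068750^−60) = $1,958.04.
Total interest on Loan A = 60 × $1,958.04 − $96,000 = $21,482.40.
Loan B: at 5.55% the monthly rate is 0.0046250, so the payment is 96,000 × 0.0046250 / (1 − 1.0046250^−84) = $1,381.80.
Total interest on Loan B = 84 × $1,381.80 − $96,000 = $20,071.20.
Loan B is lower by $1,411.20.

Loan B by $1,411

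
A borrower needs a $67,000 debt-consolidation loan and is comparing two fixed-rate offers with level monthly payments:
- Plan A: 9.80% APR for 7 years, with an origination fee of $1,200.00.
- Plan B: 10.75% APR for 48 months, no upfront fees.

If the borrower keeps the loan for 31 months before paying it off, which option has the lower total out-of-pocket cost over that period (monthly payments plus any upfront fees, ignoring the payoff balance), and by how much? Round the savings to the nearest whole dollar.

Plan A by $17,963

Plan A: monthly rate = 9.8%/12 = 0.0081667; payment = 67,000 × 0.0081667 / (1 − (1+0.0081667)^−84) = $1,105.37.
Plan B: at 10.75% the monthly rate is 0.0089583, so the payment is 67,000 × 0.0089583 / (1 − 1.0089583^−48) = $1,723.53.
Over 31 months: Plan A costs 31 × $1,105.37 + $1,200.00 = $35,466.47; Plan B costs 31 × $1,723.53 = $53,429.43.
Plan A is cheaper by $53,429.43 − $35,466.47 = $17,962.96.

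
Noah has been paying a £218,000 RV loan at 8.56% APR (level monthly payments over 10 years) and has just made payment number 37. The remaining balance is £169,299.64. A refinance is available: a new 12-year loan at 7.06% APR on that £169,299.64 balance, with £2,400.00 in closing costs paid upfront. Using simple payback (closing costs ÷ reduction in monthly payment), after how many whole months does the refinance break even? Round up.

Current payment = 218,000 × 8.56%/12 / (1 − (1+0.0071333)^−120) = £2,709.89.
Refinanced payment = 169,299.64 × 0.0058833 / (1 − (1+0.0058833)^−144) = £1,746.47.
Monthly savings = £2,709.89 − £1,746.47 = £963.42.
Break-even = £2,400.00 / £963.42 = 2.49 → 3 months.

3 months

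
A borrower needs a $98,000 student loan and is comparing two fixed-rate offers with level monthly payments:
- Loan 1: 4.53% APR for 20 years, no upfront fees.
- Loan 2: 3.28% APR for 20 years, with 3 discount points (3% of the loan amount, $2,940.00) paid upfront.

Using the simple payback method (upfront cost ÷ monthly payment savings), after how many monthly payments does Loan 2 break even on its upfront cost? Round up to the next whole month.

46 months

Loan 1: at 4.53% the monthly rate is 0.0037750, so the payment is 98,000 × 0.0037750 / (1 − 1.0037750^−240) = $621.58.
Loan 2: at 3.28% the monthly rate is 0.0027333, so the payment is 98,000 × 0.0027333 / (1 − 1.0027333^−240) = $557.34.
Monthly savings = $621.58 − $557.34 = $64.24.
Break-even = $2,940.00 / $64.24 = 45.77 → 46 months.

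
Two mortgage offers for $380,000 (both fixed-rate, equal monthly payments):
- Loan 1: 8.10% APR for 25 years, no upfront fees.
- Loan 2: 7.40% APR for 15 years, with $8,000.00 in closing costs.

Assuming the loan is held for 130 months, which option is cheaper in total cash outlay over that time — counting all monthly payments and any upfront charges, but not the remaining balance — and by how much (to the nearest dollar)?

Loan 1 by $78,586

Loan 1: at 8.10% the monthly rate is 0.0067500, so the payment is 380,000 × 0.0067500 / (1 − 1.0067500^−300) = $2,958.12.
Loan 2: monthly rate = 7.4%/12 = 0.0061667; payment = 380,000 × 0.0061667 / (1 − (1+0.0061667)^−180) = $3,501.09.
Over 130 months: Loan 1 costs 130 × $2,958.12 = $384,555.60; Loan 2 costs 130 × $3,501.09 + $8,000.00 = $463,141.70.
Loan 1 is cheaper by $463,141.70 − $384,555.60 = $78,586.10.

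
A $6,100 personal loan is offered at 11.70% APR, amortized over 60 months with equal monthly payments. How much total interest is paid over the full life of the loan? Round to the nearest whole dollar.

At 11.70% the monthly rate is 0.0097500, so the payment is 6,100 × 0.0097500 / (1 − 1.0097500^−60) = $134.77.
Total paid = 60 × $134.77 = $8,086.20; interest = $8,086.20 − $6,100 = $1,986.20.

$1,986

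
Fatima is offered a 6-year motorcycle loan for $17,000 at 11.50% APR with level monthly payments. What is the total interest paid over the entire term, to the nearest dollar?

$6,612

Monthly rate = 11.5%/12 = 0.0095833; payment = 17,000 × 0.0095833 / (1 − (1+0.0095833)^−72) = $327.95.
Total paid = 72 × $327.95 = $23,612.40; interest = $23,612.40 − $17,000 = $6,612.40.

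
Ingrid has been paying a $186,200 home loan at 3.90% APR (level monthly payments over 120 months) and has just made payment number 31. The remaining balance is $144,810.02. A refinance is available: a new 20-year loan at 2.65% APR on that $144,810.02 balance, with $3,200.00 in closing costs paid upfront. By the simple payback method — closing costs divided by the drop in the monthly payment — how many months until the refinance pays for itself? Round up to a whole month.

3 months

Current payment = 186,200 × 3.9%/12 / (1 − (1+0.0032500)^−120) = $1,876.35.
Refinanced payment = 144,810.02 × 0.0022083 / (1 − (1+0.0022083)^−240) = $777.98.
Monthly savings = $1,876.35 − $777.98 = $1,098.37.
Break-even = $3,200.00 / $1,098.37 = 2.91 → 3 months.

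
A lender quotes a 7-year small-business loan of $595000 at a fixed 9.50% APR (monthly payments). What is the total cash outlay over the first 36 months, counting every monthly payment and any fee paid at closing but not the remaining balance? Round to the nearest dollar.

Monthly rate = 9.5%/12 = 0.0079167; payment = 595,000 × 0.0079167 / (1 − (1+0.0079167)^−84) = $9,724.67.
Total outlay = 36 × $9,724.67 = $350,088.12.

$350,088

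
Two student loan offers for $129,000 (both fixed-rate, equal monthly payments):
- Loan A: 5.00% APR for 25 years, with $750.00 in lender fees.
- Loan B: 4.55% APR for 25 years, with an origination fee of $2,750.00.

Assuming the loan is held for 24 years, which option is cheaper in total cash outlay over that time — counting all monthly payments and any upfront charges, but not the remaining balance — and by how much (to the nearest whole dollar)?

Loan B by $7,628

Loan A: monthly rate = 5%/12 = 0.0041667; payment = 129,000 × 0.0041667 / (1 − (1+0.0041667)^−300) = $754.12.
Loan B: at 4.55% the monthly rate is 0.0037917, so the payment is 129,000 × 0.0037917 / (1 − 1.0037917^−300) = $720.69.
Over 288 months: Loan A costs 288 × $754.12 + $750.00 = $217,936.56; Loan B costs 288 × $720.69 + $2,750.00 = $210,308.72.
Loan B is cheaper by $217,936.56 − $210,308.72 = $7,627.84.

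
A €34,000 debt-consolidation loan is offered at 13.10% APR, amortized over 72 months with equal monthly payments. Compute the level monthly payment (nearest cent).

€684.32

At 13.10% the monthly rate is 0.0109167, so the payment is 34,000 × 0.0109167 / (1 − 1.0109167^−72) = €684.32.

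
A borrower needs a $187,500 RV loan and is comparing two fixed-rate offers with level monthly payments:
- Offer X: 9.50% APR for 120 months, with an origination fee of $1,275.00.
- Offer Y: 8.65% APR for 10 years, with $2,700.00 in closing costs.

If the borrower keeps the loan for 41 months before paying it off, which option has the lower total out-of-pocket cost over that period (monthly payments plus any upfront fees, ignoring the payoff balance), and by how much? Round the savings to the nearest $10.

Offer Y by $2,120

Offer X: monthly rate = 9.5%/12 = 0.0079167; payment = 187,500 × 0.0079167 / (1 − (1+0.0079167)^−120) = $2,426.20.
Offer Y: monthly rate = 8.65%/12 = 0.0072083; payment = 187,500 × 0.0072083 / (1 − (1+0.0072083)^−120) = $2,339.80.
Over 41 months: Offer X costs 41 × $2,426.20 + $1,275.00 = $100,749.20; Offer Y costs 41 × $2,339.80 + $2,700.00 = $98,631.80.
Offer Y is cheaper by $100,749.20 − $98,631.80 = $2,117.40.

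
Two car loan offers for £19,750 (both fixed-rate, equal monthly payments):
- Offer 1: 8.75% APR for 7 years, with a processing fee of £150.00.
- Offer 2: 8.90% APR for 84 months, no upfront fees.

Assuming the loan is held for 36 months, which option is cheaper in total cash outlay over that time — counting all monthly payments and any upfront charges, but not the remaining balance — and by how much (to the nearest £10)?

Offer 2 by £100

Offer 1: monthly rate = 8.75%/12 = 0.0072917; payment = 19,750 × 0.0072917 / (1 − (1+0.0072917)^−84) = £315.26.
Offer 2: monthly rate = 8.9%/12 = 0.0074167; payment = 19,750 × 0.0074167 / (1 − (1+0.0074167)^−84) = £316.76.
Over 36 months: Offer 1 costs 36 × £315.26 + £150.00 = £11,499.36; Offer 2 costs 36 × £316.76 = £11,403.36.
Offer 2 is cheaper by £11,499.36 − £11,403.36 = £96.00.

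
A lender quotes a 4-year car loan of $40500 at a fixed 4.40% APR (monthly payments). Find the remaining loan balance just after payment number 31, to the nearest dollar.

With monthly rate i = 4.4%/12 = 0.0036667, the balance after k of n payments is P · [(1+i)^n − (1+i)^k] / [(1+i)^n − 1].
(1+0.0036667)^48 = 1.19205430 and (1+0.0036667)^31 = 1.12014572, so the balance is 40,500 × (1.19205430 − 1.12014572) / (1.19205430 − 1) = $15,163.93.

$15,164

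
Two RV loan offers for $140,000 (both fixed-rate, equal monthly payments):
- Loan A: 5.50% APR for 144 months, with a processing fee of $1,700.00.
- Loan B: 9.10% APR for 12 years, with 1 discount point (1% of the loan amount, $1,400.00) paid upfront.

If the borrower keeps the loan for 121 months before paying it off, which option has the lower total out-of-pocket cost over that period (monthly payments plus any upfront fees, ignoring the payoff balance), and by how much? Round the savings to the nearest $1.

Loan A by $32,479

Loan A: monthly rate = 5.5%/12 = 0.0045833; payment = 140,000 × 0.0045833 / (1 − (1+0.0045833)^−144) = $1,330.24.
Loan B: monthly rate = 9.1%/12 = 0.0075833; payment = 140,000 × 0.0075833 / (1 − (1+0.0075833)^−144) = $1,601.14.
Over 121 months: Loan A costs 121 × $1,330.24 + $1,700.00 = $162,659.04; Loan B costs 121 × $1,601.14 + $1,400.00 = $195,137.94.
Loan A is cheaper by $195,137.94 − $162,659.04 = $32,478.90.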